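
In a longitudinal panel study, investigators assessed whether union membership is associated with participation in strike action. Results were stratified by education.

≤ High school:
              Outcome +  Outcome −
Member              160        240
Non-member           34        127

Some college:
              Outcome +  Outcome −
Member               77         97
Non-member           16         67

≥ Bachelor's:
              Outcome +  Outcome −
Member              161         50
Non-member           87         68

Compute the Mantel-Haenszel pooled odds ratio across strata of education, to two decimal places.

OR_MH = Σ(aᵢdᵢ/nᵢ) / Σ(bᵢcᵢ/nᵢ), where nᵢ is the stratum total.
Stratum 1 (≤ High school): n = 561; a·d/n = 160·127/561 = 36.2210; b·c/n = 240·34/561 = 14.5455
Stratum 2 (Some college): n = 257; a·d/n = 77·67/257 = 20.0739; b·c/n = 97·16/257 = 6.0389
Stratum 3 (≥ Bachelor's): n = 366; a·d/n = 161·68/366 = 29.9126; b·c/n = 50·87/366 = 11.8852
OR_MH = (36.2210 + 20.0739 + 29.9126) / (14.5455 + 6.0389 + 11.8852) = 86.2075 / 32.4696 = 2.65502

2.66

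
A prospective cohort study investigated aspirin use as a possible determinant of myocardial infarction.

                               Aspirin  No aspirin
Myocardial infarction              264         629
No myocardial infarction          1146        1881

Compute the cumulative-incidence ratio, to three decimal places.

0.747

Reading the table with exposure as columns: a = 264 (Aspirin, case), b = 1146 (Aspirin, non-case), c = 629 (No aspirin, case), d = 1881.
Risk in exposed = 264/1410 = 0.18723; risk in unexposed = 629/2510 = 0.25060.
RR = 0.18723 / 0.25060 = 0.74715
The risk is 25% lower among the exposed than among the unexposed.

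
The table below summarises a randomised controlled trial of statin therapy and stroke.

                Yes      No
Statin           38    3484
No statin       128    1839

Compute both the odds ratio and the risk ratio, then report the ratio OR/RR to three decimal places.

0.945

Cells: a = 38, b = 3484, c = 128, d = 1839.
OR = (38·1839)/(3484·128) = 69882/445952 = 0.15670
Risk in exposed = 38/3522 = 0.01079; risk in unexposed = 128/1967 = 0.06507; RR = 0.16580
OR/RR = 0.15670 / 0.16580 = 0.94512
The outcome is rare in both groups, so OR ≈ RR (ratio near 1).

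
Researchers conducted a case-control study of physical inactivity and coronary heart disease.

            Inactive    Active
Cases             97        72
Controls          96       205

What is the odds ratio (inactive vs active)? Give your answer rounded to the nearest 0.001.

Reading the table with exposure as columns: a = 97 (Inactive, case), b = 96 (Inactive, non-case), c = 72 (Active, case), d = 205.
OR = (a·d)/(b·c) = (97 × 205) / (96 × 72) = 19885 / 6912 = 2.87688
The odds of coronary heart disease are about 2.88 times as high in the inactive group.

2.877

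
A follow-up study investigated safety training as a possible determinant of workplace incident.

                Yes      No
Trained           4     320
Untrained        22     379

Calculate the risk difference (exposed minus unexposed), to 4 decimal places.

-0.0425

Cells: a = 4, b = 320, c = 22, d = 379.
Risk in exposed = 4/324 = 0.012346; risk in unexposed = 22/401 = 0.054863.
Risk difference = 0.012346 − 0.054863 = -0.042517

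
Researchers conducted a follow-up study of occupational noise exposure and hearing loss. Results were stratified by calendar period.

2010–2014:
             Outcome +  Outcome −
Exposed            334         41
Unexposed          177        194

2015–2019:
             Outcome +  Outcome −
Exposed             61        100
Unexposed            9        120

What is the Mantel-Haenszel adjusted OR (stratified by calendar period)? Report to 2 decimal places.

8.74

OR_MH = Σ(aᵢdᵢ/nᵢ) / Σ(bᵢcᵢ/nᵢ), where nᵢ is the stratum total.
Stratum 1 (2010–2014): n = 746; a·d/n = 334·194/746 = 86.8579; b·c/n = 41·177/746 = 9.7279
Stratum 2 (2015–2019): n = 290; a·d/n = 61·120/290 = 25.2414; b·c/n = 100·9/290 = 3.1034
OR_MH = (86.8579 + 25.2414) / (9.7279 + 3.1034) = 112.0993 / 12.8313 = 8.73637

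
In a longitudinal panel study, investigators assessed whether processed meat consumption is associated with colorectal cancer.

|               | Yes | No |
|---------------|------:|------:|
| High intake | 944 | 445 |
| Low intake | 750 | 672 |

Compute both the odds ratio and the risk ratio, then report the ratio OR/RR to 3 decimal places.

1.475

Cells: a = 944, b = 445, c = 750, d = 672.
OR = (944·672)/(445·750) = 634368/333750 = 1.90073
Risk in exposed = 944/1389 = 0.67963; risk in unexposed = 750/1422 = 0.52743; RR = 1.28857
OR/RR = 1.90073 / 1.28857 = 1.47507
The outcome is not rare, so the OR lies further from 1 than the RR.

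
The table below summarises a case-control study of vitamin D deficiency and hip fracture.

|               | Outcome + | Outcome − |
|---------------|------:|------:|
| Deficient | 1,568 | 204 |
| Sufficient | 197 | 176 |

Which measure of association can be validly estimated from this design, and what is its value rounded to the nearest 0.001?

6.867

Cells: a = 1568, b = 204, c = 197, d = 176.
This is a case-control study: participants were sampled on outcome status, so risks in the source population cannot be estimated directly — relative risk is not valid here. The odds ratio is the appropriate measure.
OR = (a·d)/(b·c) = (1568 × 176) / (204 × 197) = 275968 / 40188 = 6.86693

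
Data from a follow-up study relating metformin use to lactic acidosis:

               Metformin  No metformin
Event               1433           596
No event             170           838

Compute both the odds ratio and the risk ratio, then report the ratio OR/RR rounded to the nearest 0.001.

Reading the table with exposure as columns: a = 1433 (Metformin, case), b = 170 (Metformin, non-case), c = 596 (No metformin, case), d = 838.
OR = (1433·838)/(170·596) = 1200854/101320 = 11.85209
Risk in exposed = 1433/1603 = 0.89395; risk in unexposed = 596/1434 = 0.41562; RR = 2.15088
OR/RR = 11.85209 / 2.15088 = 5.51035
The outcome is not rare, so the OR lies further from 1 than the RR.

5.510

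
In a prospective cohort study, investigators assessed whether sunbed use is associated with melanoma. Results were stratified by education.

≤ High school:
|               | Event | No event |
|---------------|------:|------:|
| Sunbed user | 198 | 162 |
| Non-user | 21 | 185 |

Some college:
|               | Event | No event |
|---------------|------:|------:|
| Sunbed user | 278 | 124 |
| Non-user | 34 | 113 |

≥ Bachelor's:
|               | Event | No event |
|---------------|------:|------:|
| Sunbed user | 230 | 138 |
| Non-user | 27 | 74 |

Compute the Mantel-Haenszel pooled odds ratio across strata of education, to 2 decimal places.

7.31

OR_MH = Σ(aᵢdᵢ/nᵢ) / Σ(bᵢcᵢ/nᵢ), where nᵢ is the stratum total.
Stratum 1 (≤ High school): n = 566; a·d/n = 198·185/566 = 64.7173; b·c/n = 162·21/566 = 6.0106
Stratum 2 (Some college): n = 549; a·d/n = 278·113/549 = 57.2204; b·c/n = 124·34/549 = 7.6794
Stratum 3 (≥ Bachelor's): n = 469; a·d/n = 230·74/469 = 36.2900; b·c/n = 138·27/469 = 7.9446
OR_MH = (64.7173 + 57.2204 + 36.2900) / (6.0106 + 7.6794 + 7.9446) = 158.2277 / 21.6346 = 7.31365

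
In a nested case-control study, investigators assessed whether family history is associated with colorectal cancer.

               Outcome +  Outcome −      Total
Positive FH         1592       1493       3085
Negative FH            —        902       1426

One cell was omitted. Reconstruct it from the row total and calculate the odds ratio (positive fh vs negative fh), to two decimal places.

1.84

The missing cell is in the unexposed row: 1426 − 902 = 524.
So a = 1592, b = 1493, c = 524, d = 902.
OR = (a·d)/(b·c) = (1592 × 902) / (1493 × 524) = 1435984 / 782332 = 1.83552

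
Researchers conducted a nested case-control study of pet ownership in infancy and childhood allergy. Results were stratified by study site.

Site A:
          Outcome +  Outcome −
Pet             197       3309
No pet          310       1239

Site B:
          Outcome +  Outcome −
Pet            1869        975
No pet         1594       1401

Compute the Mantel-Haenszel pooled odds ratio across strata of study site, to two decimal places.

OR_MH = Σ(aᵢdᵢ/nᵢ) / Σ(bᵢcᵢ/nᵢ), where nᵢ is the stratum total.
Stratum 1 (Site A): n = 5055; a·d/n = 197·1239/5055 = 48.2855; b·c/n = 3309·310/5055 = 202.9258
Stratum 2 (Site B): n = 5839; a·d/n = 1869·1401/5839 = 448.4448; b·c/n = 975·1594/5839 = 266.1672
OR_MH = (48.2855 + 448.4448) / (202.9258 + 266.1672) = 496.7302 / 469.0930 = 1.05892

1.06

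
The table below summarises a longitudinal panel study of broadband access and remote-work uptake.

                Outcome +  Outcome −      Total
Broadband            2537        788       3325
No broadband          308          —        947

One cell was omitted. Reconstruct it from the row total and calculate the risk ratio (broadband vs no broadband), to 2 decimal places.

2.35

The missing cell is in the unexposed row: 947 − 308 = 639.
So a = 2537, b = 788, c = 308, d = 639.
RR = [a/(a+b)] / [c/(c+d)] = (2537/3325) / (308/947) = 0.76301/0.32524 = 2.34600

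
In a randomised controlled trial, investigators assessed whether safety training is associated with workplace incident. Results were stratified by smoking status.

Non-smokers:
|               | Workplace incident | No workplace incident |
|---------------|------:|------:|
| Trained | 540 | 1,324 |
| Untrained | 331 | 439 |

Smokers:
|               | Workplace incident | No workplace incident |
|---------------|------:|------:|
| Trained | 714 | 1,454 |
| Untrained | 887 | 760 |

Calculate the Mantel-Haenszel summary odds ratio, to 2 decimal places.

0.46

OR_MH = Σ(aᵢdᵢ/nᵢ) / Σ(bᵢcᵢ/nᵢ), where nᵢ is the stratum total.
Stratum 1 (Non-smokers): n = 2634; a·d/n = 540·439/2634 = 90.0000; b·c/n = 1324·331/2634 = 166.3797
Stratum 2 (Smokers): n = 3815; a·d/n = 714·760/3815 = 142.2385; b·c/n = 1454·887/3815 = 338.0598
OR_MH = (90.0000 + 142.2385) / (166.3797 + 338.0598) = 232.2385 / 504.4394 = 0.46039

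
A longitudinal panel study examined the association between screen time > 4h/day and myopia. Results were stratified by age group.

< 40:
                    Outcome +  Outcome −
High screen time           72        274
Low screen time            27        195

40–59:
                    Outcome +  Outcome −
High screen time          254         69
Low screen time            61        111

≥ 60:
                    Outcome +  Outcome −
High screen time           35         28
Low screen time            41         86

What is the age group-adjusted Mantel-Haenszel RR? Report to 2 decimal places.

2.00

RR_MH = Σ(aᵢ·n₀ᵢ/nᵢ) / Σ(cᵢ·n₁ᵢ/nᵢ), with n₁ᵢ = aᵢ+bᵢ (exposed), n₀ᵢ = cᵢ+dᵢ (unexposed), nᵢ = n₁ᵢ+n₀ᵢ.
Stratum 1 (< 40): n₁ = 346, n₀ = 222, n = 568; a·n₀/n = 72·222/568 = 28.1408; c·n₁/n = 27·346/568 = 16.4472
Stratum 2 (40–59): n₁ = 323, n₀ = 172, n = 495; a·n₀/n = 254·172/495 = 88.2586; c·n₁/n = 61·323/495 = 39.8040
Stratum 3 (≥ 60): n₁ = 63, n₀ = 127, n = 190; a·n₀/n = 35·127/190 = 23.3947; c·n₁/n = 41·63/190 = 13.5947
RR_MH = (28.1408 + 88.2586 + 23.3947) / (16.4472 + 39.8040 + 13.5947) = 139.7942 / 69.8460 = 2.00146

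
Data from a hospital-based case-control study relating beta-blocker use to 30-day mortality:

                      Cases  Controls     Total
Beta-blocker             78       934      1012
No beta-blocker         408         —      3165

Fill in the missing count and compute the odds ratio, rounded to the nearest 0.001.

0.564

The missing cell is in the unexposed row: 3165 − 408 = 2757.
So a = 78, b = 934, c = 408, d = 2757.
OR = (a·d)/(b·c) = (78 × 2757) / (934 × 408) = 215046 / 381072 = 0.56432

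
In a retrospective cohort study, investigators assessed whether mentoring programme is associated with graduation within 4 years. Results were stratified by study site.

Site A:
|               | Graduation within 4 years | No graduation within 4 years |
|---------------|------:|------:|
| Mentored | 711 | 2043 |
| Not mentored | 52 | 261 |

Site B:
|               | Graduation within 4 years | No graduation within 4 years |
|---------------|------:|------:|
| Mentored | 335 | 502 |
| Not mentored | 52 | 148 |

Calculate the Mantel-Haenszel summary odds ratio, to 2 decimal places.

1.81

OR_MH = Σ(aᵢdᵢ/nᵢ) / Σ(bᵢcᵢ/nᵢ), where nᵢ is the stratum total.
Stratum 1 (Site A): n = 3067; a·d/n = 711·261/3067 = 60.5057; b·c/n = 2043·52/3067 = 34.6384
Stratum 2 (Site B): n = 1037; a·d/n = 335·148/1037 = 47.8110; b·c/n = 502·52/1037 = 25.1726
OR_MH = (60.5057 + 47.8110) / (34.6384 + 25.1726) = 108.3167 / 59.8110 = 1.81098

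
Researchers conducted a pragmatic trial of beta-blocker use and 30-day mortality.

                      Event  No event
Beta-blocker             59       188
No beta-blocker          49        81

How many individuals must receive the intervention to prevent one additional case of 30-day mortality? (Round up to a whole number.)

8

Risk in treated group = 59/247 = 0.23887; risk in control = 49/130 = 0.37692.
Absolute risk reduction = 0.37692 − 0.23887 = 0.13806
NNT = 1 / ARR = 1 / 0.13806 = 7.243 → round up → 8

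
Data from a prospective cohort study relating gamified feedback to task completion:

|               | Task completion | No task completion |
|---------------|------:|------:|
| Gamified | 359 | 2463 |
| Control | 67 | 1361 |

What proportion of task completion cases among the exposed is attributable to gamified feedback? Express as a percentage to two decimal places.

Cells: a = 359, b = 2463, c = 67, d = 1361.
Risk in exposed = 359/2822 = 0.12721; risk in unexposed = 67/1428 = 0.04692.
RR = 0.12721/0.04692 = 2.71138
AR% = (RR − 1)/RR × 100 = (2.71138 − 1)/2.71138 × 100 = 63.1185%

63.12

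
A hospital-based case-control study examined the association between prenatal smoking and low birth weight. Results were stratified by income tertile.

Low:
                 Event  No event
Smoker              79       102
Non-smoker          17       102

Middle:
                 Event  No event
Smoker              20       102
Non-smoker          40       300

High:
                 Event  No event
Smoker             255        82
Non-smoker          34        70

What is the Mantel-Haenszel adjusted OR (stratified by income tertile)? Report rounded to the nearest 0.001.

3.837

OR_MH = Σ(aᵢdᵢ/nᵢ) / Σ(bᵢcᵢ/nᵢ), where nᵢ is the stratum total.
Stratum 1 (Low): n = 300; a·d/n = 79·102/300 = 26.8600; b·c/n = 102·17/300 = 5.7800
Stratum 2 (Middle): n = 462; a·d/n = 20·300/462 = 12.9870; b·c/n = 102·40/462 = 8.8312
Stratum 3 (High): n = 441; a·d/n = 255·70/441 = 40.4762; b·c/n = 82·34/441 = 6.3220
OR_MH = (26.8600 + 12.9870 + 40.4762) / (5.7800 + 8.8312 + 6.3220) = 80.3232 / 20.9332 = 3.83713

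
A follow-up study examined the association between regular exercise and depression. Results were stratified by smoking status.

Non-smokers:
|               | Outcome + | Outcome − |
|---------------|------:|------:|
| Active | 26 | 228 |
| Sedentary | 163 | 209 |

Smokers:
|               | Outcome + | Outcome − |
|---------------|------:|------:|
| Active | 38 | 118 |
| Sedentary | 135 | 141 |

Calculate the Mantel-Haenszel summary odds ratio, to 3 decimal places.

OR_MH = Σ(aᵢdᵢ/nᵢ) / Σ(bᵢcᵢ/nᵢ), where nᵢ is the stratum total.
Stratum 1 (Non-smokers): n = 626; a·d/n = 26·209/626 = 8.6805; b·c/n = 228·163/626 = 59.3674
Stratum 2 (Smokers): n = 432; a·d/n = 38·141/432 = 12.4028; b·c/n = 118·135/432 = 36.8750
OR_MH = (8.6805 + 12.4028) / (59.3674 + 36.8750) = 21.0833 / 96.2424 = 0.21906

0.219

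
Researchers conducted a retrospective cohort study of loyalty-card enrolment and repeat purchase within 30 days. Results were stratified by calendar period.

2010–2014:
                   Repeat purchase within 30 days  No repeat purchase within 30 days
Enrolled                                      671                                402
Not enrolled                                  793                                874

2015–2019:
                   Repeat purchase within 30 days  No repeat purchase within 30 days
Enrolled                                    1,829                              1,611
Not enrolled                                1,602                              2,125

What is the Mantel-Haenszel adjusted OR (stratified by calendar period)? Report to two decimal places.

OR_MH = Σ(aᵢdᵢ/nᵢ) / Σ(bᵢcᵢ/nᵢ), where nᵢ is the stratum total.
Stratum 1 (2010–2014): n = 2740; a·d/n = 671·874/2740 = 214.0343; b·c/n = 402·793/2740 = 116.3453
Stratum 2 (2015–2019): n = 7167; a·d/n = 1829·2125/7167 = 542.2945; b·c/n = 1611·1602/7167 = 360.0979
OR_MH = (214.0343 + 542.2945) / (116.3453 + 360.0979) = 756.3289 / 476.4432 = 1.58745

1.59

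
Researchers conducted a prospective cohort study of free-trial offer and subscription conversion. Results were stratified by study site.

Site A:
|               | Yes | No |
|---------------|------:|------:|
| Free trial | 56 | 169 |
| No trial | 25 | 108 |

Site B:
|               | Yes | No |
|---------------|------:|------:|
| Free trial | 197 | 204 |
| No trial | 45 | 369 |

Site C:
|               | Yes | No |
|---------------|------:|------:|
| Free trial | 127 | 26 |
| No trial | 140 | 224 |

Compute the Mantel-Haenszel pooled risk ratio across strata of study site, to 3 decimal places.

2.652

RR_MH = Σ(aᵢ·n₀ᵢ/nᵢ) / Σ(cᵢ·n₁ᵢ/nᵢ), with n₁ᵢ = aᵢ+bᵢ (exposed), n₀ᵢ = cᵢ+dᵢ (unexposed), nᵢ = n₁ᵢ+n₀ᵢ.
Stratum 1 (Site A): n₁ = 225, n₀ = 133, n = 358; a·n₀/n = 56·133/358 = 20.8045; c·n₁/n = 25·225/358 = 15.7123
Stratum 2 (Site B): n₁ = 401, n₀ = 414, n = 815; a·n₀/n = 197·414/815 = 100.0712; c·n₁/n = 45·401/815 = 22.1411
Stratum 3 (Site C): n₁ = 153, n₀ = 364, n = 517; a·n₀/n = 127·364/517 = 89.4159; c·n₁/n = 140·153/517 = 41.4313
RR_MH = (20.8045 + 100.0712 + 89.4159) / (15.7123 + 22.1411 + 41.4313) = 210.2915 / 79.2847 = 2.65236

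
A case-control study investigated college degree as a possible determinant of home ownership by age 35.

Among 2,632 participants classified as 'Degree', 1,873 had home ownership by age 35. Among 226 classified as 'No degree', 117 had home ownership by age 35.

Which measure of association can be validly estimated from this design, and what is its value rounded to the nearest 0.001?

2.299

From the description: a = 1873, b = 759, c = 117, d = 109.
This is a case-control study: participants were sampled on outcome status, so risks in the source population cannot be estimated directly — relative risk is not valid here. The odds ratio is the appropriate measure.
OR = (a·d)/(b·c) = (1873 × 109) / (759 × 117) = 204157 / 88803 = 2.29899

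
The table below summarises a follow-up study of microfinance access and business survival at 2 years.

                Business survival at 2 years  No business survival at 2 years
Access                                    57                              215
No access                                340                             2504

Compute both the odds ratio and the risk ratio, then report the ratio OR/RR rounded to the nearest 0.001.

1.114

Cells: a = 57, b = 215, c = 340, d = 2504.
OR = (57·2504)/(215·340) = 142728/73100 = 1.95250
Risk in exposed = 57/272 = 0.20956; risk in unexposed = 340/2844 = 0.11955; RR = 1.75290
OR/RR = 1.95250 / 1.75290 = 1.11387
The outcome is not rare, so the OR lies further from 1 than the RR.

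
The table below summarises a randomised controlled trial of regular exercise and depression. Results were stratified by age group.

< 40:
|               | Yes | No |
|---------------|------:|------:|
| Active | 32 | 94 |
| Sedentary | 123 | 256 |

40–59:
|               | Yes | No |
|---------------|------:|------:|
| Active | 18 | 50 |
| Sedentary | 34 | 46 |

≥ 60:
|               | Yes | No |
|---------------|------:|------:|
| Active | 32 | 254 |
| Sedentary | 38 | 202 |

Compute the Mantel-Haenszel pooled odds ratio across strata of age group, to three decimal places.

OR_MH = Σ(aᵢdᵢ/nᵢ) / Σ(bᵢcᵢ/nᵢ), where nᵢ is the stratum total.
Stratum 1 (< 40): n = 505; a·d/n = 32·256/505 = 16.2218; b·c/n = 94·123/505 = 22.8950
Stratum 2 (40–59): n = 148; a·d/n = 18·46/148 = 5.5946; b·c/n = 50·34/148 = 11.4865
Stratum 3 (≥ 60): n = 526; a·d/n = 32·202/526 = 12.2890; b·c/n = 254·38/526 = 18.3498
OR_MH = (16.2218 + 5.5946 + 12.2890) / (22.8950 + 11.4865 + 18.3498) = 34.1054 / 52.7313 = 0.64678

0.647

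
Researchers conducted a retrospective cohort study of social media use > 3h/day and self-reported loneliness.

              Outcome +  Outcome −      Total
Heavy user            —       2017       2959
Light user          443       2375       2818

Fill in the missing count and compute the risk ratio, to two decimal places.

The missing cell is in the exposed row: 2959 − 2017 = 942.
So a = 942, b = 2017, c = 443, d = 2375.
RR = [a/(a+b)] / [c/(c+d)] = (942/2959) / (443/2818) = 0.31835/0.15720 = 2.02508

2.03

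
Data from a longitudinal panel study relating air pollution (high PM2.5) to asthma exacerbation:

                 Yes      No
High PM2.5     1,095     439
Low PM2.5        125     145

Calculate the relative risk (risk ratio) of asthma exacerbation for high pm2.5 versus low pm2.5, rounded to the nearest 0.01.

Cells: a = 1095, b = 439, c = 125, d = 145.
Risk in exposed = 1095/1534 = 0.71382; risk in unexposed = 125/270 = 0.46296.
RR = 0.71382 / 0.46296 = 1.54185
The risk among the exposed is 1.54 times that among the unexposed.

1.54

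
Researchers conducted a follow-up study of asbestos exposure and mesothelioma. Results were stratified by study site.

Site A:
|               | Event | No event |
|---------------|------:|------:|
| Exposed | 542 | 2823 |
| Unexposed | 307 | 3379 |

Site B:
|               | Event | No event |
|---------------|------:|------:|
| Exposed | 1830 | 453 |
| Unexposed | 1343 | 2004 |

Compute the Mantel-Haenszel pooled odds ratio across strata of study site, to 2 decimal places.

3.94

OR_MH = Σ(aᵢdᵢ/nᵢ) / Σ(bᵢcᵢ/nᵢ), where nᵢ is the stratum total.
Stratum 1 (Site A): n = 7051; a·d/n = 542·3379/7051 = 259.7388; b·c/n = 2823·307/7051 = 122.9132
Stratum 2 (Site B): n = 5630; a·d/n = 1830·2004/5630 = 651.3890; b·c/n = 453·1343/5630 = 108.0602
OR_MH = (259.7388 + 651.3890) / (122.9132 + 108.0602) = 911.1277 / 230.9734 = 3.94473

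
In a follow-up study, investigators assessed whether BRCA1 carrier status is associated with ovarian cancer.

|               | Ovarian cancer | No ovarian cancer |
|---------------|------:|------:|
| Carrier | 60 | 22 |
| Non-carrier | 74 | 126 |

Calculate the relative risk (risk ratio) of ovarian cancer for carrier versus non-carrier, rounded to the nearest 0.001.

1.978

Cells: a = 60, b = 22, c = 74, d = 126.
Risk in exposed = 60/82 = 0.73171; risk in unexposed = 74/200 = 0.37000.
RR = 0.73171 / 0.37000 = 1.97759
The risk among the exposed is 1.98 times that among the unexposed.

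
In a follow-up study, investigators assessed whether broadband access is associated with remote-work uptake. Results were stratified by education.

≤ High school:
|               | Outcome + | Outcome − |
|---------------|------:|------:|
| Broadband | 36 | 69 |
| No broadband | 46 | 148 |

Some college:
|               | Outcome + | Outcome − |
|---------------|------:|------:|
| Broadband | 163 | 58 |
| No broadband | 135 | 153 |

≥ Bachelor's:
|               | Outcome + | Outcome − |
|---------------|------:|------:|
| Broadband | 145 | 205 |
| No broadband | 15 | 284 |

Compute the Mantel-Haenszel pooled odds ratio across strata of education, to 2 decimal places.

OR_MH = Σ(aᵢdᵢ/nᵢ) / Σ(bᵢcᵢ/nᵢ), where nᵢ is the stratum total.
Stratum 1 (≤ High school): n = 299; a·d/n = 36·148/299 = 17.8194; b·c/n = 69·46/299 = 10.6154
Stratum 2 (Some college): n = 509; a·d/n = 163·153/509 = 48.9961; b·c/n = 58·135/509 = 15.3831
Stratum 3 (≥ Bachelor's): n = 649; a·d/n = 145·284/649 = 63.4515; b·c/n = 205·15/649 = 4.7381
OR_MH = (17.8194 + 48.9961 + 63.4515) / (10.6154 + 15.3831 + 4.7381) = 130.2669 / 30.7365 = 4.23818

4.24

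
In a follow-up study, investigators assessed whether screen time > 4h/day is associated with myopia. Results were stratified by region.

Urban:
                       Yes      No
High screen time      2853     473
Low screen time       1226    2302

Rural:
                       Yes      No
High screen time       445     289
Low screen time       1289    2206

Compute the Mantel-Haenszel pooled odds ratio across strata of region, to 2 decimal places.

OR_MH = Σ(aᵢdᵢ/nᵢ) / Σ(bᵢcᵢ/nᵢ), where nᵢ is the stratum total.
Stratum 1 (Urban): n = 6854; a·d/n = 2853·2302/6854 = 958.2151; b·c/n = 473·1226/6854 = 84.6072
Stratum 2 (Rural): n = 4229; a·d/n = 445·2206/4229 = 232.1282; b·c/n = 289·1289/4229 = 88.0873
OR_MH = (958.2151 + 232.1282) / (84.6072 + 88.0873) = 1190.3432 / 172.6945 = 6.89277

6.89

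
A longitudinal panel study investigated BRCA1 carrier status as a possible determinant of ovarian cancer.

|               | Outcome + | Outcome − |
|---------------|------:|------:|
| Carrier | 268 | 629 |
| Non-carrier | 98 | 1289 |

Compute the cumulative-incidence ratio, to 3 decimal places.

Cells: a = 268, b = 629, c = 98, d = 1289.
Risk in exposed = 268/897 = 0.29877; risk in unexposed = 98/1387 = 0.07066.
RR = 0.29877 / 0.07066 = 4.22856
The risk among the exposed is 4.23 times that among the unexposed.

4.229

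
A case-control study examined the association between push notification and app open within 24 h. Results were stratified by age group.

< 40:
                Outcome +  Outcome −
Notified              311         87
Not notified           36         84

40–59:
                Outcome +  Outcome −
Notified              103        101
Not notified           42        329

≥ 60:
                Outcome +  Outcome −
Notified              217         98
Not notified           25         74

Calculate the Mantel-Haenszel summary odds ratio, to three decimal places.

7.660

OR_MH = Σ(aᵢdᵢ/nᵢ) / Σ(bᵢcᵢ/nᵢ), where nᵢ is the stratum total.
Stratum 1 (< 40): n = 518; a·d/n = 311·84/518 = 50.4324; b·c/n = 87·36/518 = 6.0463
Stratum 2 (40–59): n = 575; a·d/n = 103·329/575 = 58.9339; b·c/n = 101·42/575 = 7.3774
Stratum 3 (≥ 60): n = 414; a·d/n = 217·74/414 = 38.7874; b·c/n = 98·25/414 = 5.9179
OR_MH = (50.4324 + 58.9339 + 38.7874) / (6.0463 + 7.3774 + 5.9179) = 148.1538 / 19.3416 = 7.65985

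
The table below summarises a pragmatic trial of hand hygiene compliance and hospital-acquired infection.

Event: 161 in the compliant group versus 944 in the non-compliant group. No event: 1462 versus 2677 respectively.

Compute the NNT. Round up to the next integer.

7

Risk in treated group = 161/1623 = 0.09920; risk in control = 944/3621 = 0.26070.
Absolute risk reduction = 0.26070 − 0.09920 = 0.16150
NNT = 1 / ARR = 1 / 0.16150 = 6.192 → round up → 7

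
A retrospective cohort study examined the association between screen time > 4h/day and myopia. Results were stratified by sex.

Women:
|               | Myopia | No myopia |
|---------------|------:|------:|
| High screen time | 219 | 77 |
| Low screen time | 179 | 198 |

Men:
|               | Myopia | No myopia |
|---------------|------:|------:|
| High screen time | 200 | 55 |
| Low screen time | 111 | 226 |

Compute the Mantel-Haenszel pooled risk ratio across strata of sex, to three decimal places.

RR_MH = Σ(aᵢ·n₀ᵢ/nᵢ) / Σ(cᵢ·n₁ᵢ/nᵢ), with n₁ᵢ = aᵢ+bᵢ (exposed), n₀ᵢ = cᵢ+dᵢ (unexposed), nᵢ = n₁ᵢ+n₀ᵢ.
Stratum 1 (Women): n₁ = 296, n₀ = 377, n = 673; a·n₀/n = 219·377/673 = 122.6790; c·n₁/n = 179·296/673 = 78.7281
Stratum 2 (Men): n₁ = 255, n₀ = 337, n = 592; a·n₀/n = 200·337/592 = 113.8514; c·n₁/n = 111·255/592 = 47.8125
RR_MH = (122.6790 + 113.8514) / (78.7281 + 47.8125) = 236.5304 / 126.5406 = 1.86921

1.869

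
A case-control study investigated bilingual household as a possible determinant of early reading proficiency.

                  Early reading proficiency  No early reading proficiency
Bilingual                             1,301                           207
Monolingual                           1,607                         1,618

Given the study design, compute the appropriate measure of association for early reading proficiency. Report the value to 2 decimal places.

Cells: a = 1301, b = 207, c = 1607, d = 1618.
This is a case-control study: participants were sampled on outcome status, so risks in the source population cannot be estimated directly — relative risk is not valid here. The odds ratio is the appropriate measure.
OR = (a·d)/(b·c) = (1301 × 1618) / (207 × 1607) = 2105018 / 332649 = 6.32805

6.33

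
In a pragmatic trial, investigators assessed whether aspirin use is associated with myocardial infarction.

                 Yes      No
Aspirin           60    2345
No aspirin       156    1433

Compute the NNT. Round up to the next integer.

Risk in treated group = 60/2405 = 0.02495; risk in control = 156/1589 = 0.09817.
Absolute risk reduction = 0.09817 − 0.02495 = 0.07323
NNT = 1 / ARR = 1 / 0.07323 = 13.656 → round up → 14

14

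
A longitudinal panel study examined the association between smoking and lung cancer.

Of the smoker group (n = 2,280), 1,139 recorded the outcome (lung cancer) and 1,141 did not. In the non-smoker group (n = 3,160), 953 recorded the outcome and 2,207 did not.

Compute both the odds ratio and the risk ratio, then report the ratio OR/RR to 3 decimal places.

From the description: a = 1139, b = 1141, c = 953, d = 2207.
OR = (1139·2207)/(1141·953) = 2513773/1087373 = 2.31179
Risk in exposed = 1139/2280 = 0.49956; risk in unexposed = 953/3160 = 0.30158; RR = 1.65647
OR/RR = 2.31179 / 1.65647 = 1.39561
The outcome is not rare, so the OR lies further from 1 than the RR.

1.396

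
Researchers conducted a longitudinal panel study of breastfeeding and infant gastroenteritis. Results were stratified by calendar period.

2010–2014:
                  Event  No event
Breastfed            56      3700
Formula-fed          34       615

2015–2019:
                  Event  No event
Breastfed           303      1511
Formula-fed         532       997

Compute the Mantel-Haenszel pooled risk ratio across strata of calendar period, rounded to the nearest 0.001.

0.462

RR_MH = Σ(aᵢ·n₀ᵢ/nᵢ) / Σ(cᵢ·n₁ᵢ/nᵢ), with n₁ᵢ = aᵢ+bᵢ (exposed), n₀ᵢ = cᵢ+dᵢ (unexposed), nᵢ = n₁ᵢ+n₀ᵢ.
Stratum 1 (2010–2014): n₁ = 3756, n₀ = 649, n = 4405; a·n₀/n = 56·649/4405 = 8.2506; c·n₁/n = 34·3756/4405 = 28.9907
Stratum 2 (2015–2019): n₁ = 1814, n₀ = 1529, n = 3343; a·n₀/n = 303·1529/3343 = 138.5842; c·n₁/n = 532·1814/3343 = 288.6772
RR_MH = (8.2506 + 138.5842) / (28.9907 + 288.6772) = 146.8348 / 317.6679 = 0.46223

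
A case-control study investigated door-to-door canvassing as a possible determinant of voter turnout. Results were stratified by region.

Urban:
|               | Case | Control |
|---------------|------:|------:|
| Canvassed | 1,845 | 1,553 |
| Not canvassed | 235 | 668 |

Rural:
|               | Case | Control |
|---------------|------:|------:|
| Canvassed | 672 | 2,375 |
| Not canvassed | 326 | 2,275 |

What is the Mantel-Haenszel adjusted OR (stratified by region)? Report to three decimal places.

2.511

OR_MH = Σ(aᵢdᵢ/nᵢ) / Σ(bᵢcᵢ/nᵢ), where nᵢ is the stratum total.
Stratum 1 (Urban): n = 4301; a·d/n = 1845·668/4301 = 286.5520; b·c/n = 1553·235/4301 = 84.8535
Stratum 2 (Rural): n = 5648; a·d/n = 672·2275/5648 = 270.6799; b·c/n = 2375·326/5648 = 137.0839
OR_MH = (286.5520 + 270.6799) / (84.8535 + 137.0839) = 557.2319 / 221.9374 = 2.51076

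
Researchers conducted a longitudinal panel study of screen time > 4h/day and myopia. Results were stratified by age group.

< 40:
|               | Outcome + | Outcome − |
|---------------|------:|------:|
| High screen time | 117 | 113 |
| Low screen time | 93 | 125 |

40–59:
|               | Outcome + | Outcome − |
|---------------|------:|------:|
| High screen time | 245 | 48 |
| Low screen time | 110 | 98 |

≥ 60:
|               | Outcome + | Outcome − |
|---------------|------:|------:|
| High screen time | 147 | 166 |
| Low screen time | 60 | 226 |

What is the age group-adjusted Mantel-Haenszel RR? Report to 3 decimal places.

1.595

RR_MH = Σ(aᵢ·n₀ᵢ/nᵢ) / Σ(cᵢ·n₁ᵢ/nᵢ), with n₁ᵢ = aᵢ+bᵢ (exposed), n₀ᵢ = cᵢ+dᵢ (unexposed), nᵢ = n₁ᵢ+n₀ᵢ.
Stratum 1 (< 40): n₁ = 230, n₀ = 218, n = 448; a·n₀/n = 117·218/448 = 56.9330; c·n₁/n = 93·230/448 = 47.7455
Stratum 2 (40–59): n₁ = 293, n₀ = 208, n = 501; a·n₀/n = 245·208/501 = 101.7166; c·n₁/n = 110·293/501 = 64.3313
Stratum 3 (≥ 60): n₁ = 313, n₀ = 286, n = 599; a·n₀/n = 147·286/599 = 70.1870; c·n₁/n = 60·313/599 = 31.3523
RR_MH = (56.9330 + 101.7166 + 70.1870) / (47.7455 + 64.3313 + 31.3523) = 228.8366 / 143.4291 = 1.59547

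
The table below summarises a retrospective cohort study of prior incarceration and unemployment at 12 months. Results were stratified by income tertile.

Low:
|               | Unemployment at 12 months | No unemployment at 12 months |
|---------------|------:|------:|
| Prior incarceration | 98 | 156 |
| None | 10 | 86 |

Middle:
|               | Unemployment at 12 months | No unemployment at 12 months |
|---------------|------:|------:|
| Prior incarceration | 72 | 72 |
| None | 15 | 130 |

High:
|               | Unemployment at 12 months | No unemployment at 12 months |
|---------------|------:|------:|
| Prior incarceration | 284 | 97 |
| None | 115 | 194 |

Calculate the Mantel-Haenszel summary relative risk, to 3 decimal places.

RR_MH = Σ(aᵢ·n₀ᵢ/nᵢ) / Σ(cᵢ·n₁ᵢ/nᵢ), with n₁ᵢ = aᵢ+bᵢ (exposed), n₀ᵢ = cᵢ+dᵢ (unexposed), nᵢ = n₁ᵢ+n₀ᵢ.
Stratum 1 (Low): n₁ = 254, n₀ = 96, n = 350; a·n₀/n = 98·96/350 = 26.8800; c·n₁/n = 10·254/350 = 7.2571
Stratum 2 (Middle): n₁ = 144, n₀ = 145, n = 289; a·n₀/n = 72·145/289 = 36.1246; c·n₁/n = 15·144/289 = 7.4740
Stratum 3 (High): n₁ = 381, n₀ = 309, n = 690; a·n₀/n = 284·309/690 = 127.1826; c·n₁/n = 115·381/690 = 63.5000
RR_MH = (26.8800 + 36.1246 + 127.1826) / (7.2571 + 7.4740 + 63.5000) = 190.1872 / 78.2312 = 2.43109

2.431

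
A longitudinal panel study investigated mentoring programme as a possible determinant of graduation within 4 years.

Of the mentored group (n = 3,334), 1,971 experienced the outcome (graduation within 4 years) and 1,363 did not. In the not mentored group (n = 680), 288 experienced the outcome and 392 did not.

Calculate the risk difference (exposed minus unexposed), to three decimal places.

From the description: a = 1971, b = 1363, c = 288, d = 392.
Risk in exposed = 1971/3334 = 0.591182; risk in unexposed = 288/680 = 0.423529.
Risk difference = 0.591182 − 0.423529 = 0.167652

0.168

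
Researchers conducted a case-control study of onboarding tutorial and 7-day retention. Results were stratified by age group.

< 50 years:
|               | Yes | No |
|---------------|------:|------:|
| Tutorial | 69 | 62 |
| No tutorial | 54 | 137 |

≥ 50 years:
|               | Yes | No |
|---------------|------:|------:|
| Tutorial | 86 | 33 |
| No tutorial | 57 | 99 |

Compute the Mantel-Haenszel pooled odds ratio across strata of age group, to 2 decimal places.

OR_MH = Σ(aᵢdᵢ/nᵢ) / Σ(bᵢcᵢ/nᵢ), where nᵢ is the stratum total.
Stratum 1 (< 50 years): n = 322; a·d/n = 69·137/322 = 29.3571; b·c/n = 62·54/322 = 10.3975
Stratum 2 (≥ 50 years): n = 275; a·d/n = 86·99/275 = 30.9600; b·c/n = 33·57/275 = 6.8400
OR_MH = (29.3571 + 30.9600) / (10.3975 + 6.8400) = 60.3171 / 17.2375 = 3.49918

3.50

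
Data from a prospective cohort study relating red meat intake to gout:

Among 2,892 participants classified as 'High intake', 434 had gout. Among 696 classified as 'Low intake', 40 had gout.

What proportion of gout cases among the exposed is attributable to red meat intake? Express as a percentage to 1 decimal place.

61.7

From the description: a = 434, b = 2458, c = 40, d = 656.
Risk in exposed = 434/2892 = 0.15007; risk in unexposed = 40/696 = 0.05747.
RR = 0.15007/0.05747 = 2.61120
AR% = (RR − 1)/RR × 100 = (2.61120 − 1)/2.61120 × 100 = 61.7035%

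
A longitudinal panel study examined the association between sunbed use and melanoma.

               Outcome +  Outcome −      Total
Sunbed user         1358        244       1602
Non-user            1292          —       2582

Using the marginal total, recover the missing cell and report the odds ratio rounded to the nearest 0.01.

5.56

The missing cell is in the unexposed row: 2582 − 1292 = 1290.
So a = 1358, b = 244, c = 1292, d = 1290.
OR = (a·d)/(b·c) = (1358 × 1290) / (244 × 1292) = 1751820 / 315248 = 5.55696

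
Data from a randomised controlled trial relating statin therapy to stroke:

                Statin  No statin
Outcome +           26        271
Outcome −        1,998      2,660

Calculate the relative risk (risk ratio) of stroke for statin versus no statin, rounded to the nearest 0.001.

0.139

Reading the table with exposure as columns: a = 26 (Statin, case), b = 1998 (Statin, non-case), c = 271 (No statin, case), d = 2660.
Risk in exposed = 26/2024 = 0.01285; risk in unexposed = 271/2931 = 0.09246.
RR = 0.01285 / 0.09246 = 0.13893
The risk is 86% lower among the exposed than among the unexposed.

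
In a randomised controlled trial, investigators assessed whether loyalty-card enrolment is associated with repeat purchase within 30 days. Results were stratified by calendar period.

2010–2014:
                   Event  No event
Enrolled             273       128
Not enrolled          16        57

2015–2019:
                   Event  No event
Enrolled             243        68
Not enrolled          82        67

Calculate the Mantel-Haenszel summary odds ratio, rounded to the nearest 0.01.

4.15

OR_MH = Σ(aᵢdᵢ/nᵢ) / Σ(bᵢcᵢ/nᵢ), where nᵢ is the stratum total.
Stratum 1 (2010–2014): n = 474; a·d/n = 273·57/474 = 32.8291; b·c/n = 128·16/474 = 4.3207
Stratum 2 (2015–2019): n = 460; a·d/n = 243·67/460 = 35.3935; b·c/n = 68·82/460 = 12.1217
OR_MH = (32.8291 + 35.3935) / (4.3207 + 12.1217) = 68.2226 / 16.4424 = 4.14918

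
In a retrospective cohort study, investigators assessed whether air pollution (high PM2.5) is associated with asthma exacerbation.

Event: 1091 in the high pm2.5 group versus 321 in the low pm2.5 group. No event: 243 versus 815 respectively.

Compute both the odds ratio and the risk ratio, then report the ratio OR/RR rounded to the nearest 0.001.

3.938

From the description: a = 1091, b = 243, c = 321, d = 815.
OR = (1091·815)/(243·321) = 889165/78003 = 11.39911
Risk in exposed = 1091/1334 = 0.81784; risk in unexposed = 321/1136 = 0.28257; RR = 2.89429
OR/RR = 11.39911 / 2.89429 = 3.93848
The outcome is not rare, so the OR lies further from 1 than the RR.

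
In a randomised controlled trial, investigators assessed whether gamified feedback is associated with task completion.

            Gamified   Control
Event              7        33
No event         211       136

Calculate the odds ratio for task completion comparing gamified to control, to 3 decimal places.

0.137

Reading the table with exposure as columns: a = 7 (Gamified, case), b = 211 (Gamified, non-case), c = 33 (Control, case), d = 136.
OR = (a·d)/(b·c) = (7 × 136) / (211 × 33) = 952 / 6963 = 0.13672
Exposure is associated with lower odds of task completion (OR = 0.14 < 1).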